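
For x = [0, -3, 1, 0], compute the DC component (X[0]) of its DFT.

X[0] = Σ(n=0 to 3) x[n] · ω_4^0 = Σ x[n]
= (0) + (-3) + (1) + (0)

X[0] = -2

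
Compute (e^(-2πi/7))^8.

Since ω_7^7 = 1, powers reduce modulo 7.
8 mod 7 = 1
So ω_7^8 = ω_7^1 = e^(-2πi·1/7)

ω_7^8 = ω_7^1 = 0.6235-0.7818i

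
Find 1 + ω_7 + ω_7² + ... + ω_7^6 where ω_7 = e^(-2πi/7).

Sum of all nth roots of unity equals 0 for n > 1 (geometric series with r ≠ 1).

0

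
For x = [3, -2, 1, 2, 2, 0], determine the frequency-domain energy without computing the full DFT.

Parseval: Σ|x[n]|² = (1/N)Σ|X[k]|², so Σ|X[k]|² = N·Σ|x[n]|² = 6·22.0000

Σ|X[k]|² = N·Σ|x[n]|² = 6·22.0000 = 132.0000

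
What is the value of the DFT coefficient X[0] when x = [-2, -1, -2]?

X[0] = Σ(n=0 to 2) x[n] · ω_3^0 = Σ x[n]
= (-2) + (-1) + (-2)

X[0] = -5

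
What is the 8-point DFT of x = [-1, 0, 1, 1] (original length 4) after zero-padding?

Original 4-point DFT: [1, -2+1i, -1, -2-1i]
Zero-padded 8-point DFT provides frequency interpolation.

DFT_8([x, 0, ...]) = [1, -1.7071-1.7071i, -2+1i, -0.2929+0.2929i, -1, -0.2929-0.2929i, -2-1i, -1.7071+1.7071i]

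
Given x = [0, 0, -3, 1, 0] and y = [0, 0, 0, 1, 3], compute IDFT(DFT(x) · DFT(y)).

(x ⊛ y)[n] = Σ(m=0 to 4) x[m] · y[(n-m) mod 5]

Computing each output sample:
(x ⊛ y)[0] = -3
(x ⊛ y)[1] = -8
(x ⊛ y)[2] = 3
(x ⊛ y)[3] = 0
(x ⊛ y)[4] = 0

x ⊛ y = [-3, -8, 3, 0, 0]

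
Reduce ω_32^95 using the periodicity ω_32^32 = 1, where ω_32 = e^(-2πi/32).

Since ω_32^32 = 1, powers reduce modulo 32.
95 mod 32 = 31
So ω_32^95 = ω_32^31 = e^(-2πi·31/32)

ω_32^95 = ω_32^31 = 0.9808+0.1951i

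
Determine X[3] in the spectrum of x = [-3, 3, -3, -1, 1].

X[3] = Σ(n=0 to 4) x[n] · ω_5^(3n) where ω_5 = e^(-2πi/5)
= (-3)·ω_5^0 + (3)·ω_5^3 + (-3)·ω_5^6 + (-1)·ω_5^9 + (1)·ω_5^12

X[3] = -7.4721+3.0777i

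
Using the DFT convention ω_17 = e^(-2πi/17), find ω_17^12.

ω_17^12 = e^(-2πi·12/17)
= cos(-2π·12/17) + i·sin(-2π·12/17)
= cos(-24π/17) + i·sin(-24π/17)

ω_17^12 = cos(-24π/17) + i·sin(-24π/17) = -0.2737+0.9618i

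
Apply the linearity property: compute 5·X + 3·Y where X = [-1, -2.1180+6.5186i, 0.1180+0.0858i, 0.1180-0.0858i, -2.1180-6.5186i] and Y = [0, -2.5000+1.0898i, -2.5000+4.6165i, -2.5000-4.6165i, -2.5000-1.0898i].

By linearity: DFT(5x + 3y) = 5·DFT(x) + 3·DFT(y)
= 5·[-1, -2.1180+6.5186i, 0.1180+0.0858i, 0.1180-0.0858i, -2.1180-6.5186i] + 3·[0, -2.5000+1.0898i, -2.5000+4.6165i, -2.5000-4.6165i, -2.5000-1.0898i]

Computing element-wise:
Z[0] = 5·(-1) + 3·(0) = -5
Z[1] = 5·(-2.1180+6.5186i) + 3·(-2.5000+1.0898i) = -18.0900+35.8624i
Z[2] = 5·(0.1180+0.0858i) + 3·(-2.5000+4.6165i) = -6.9100+14.2785i
Z[3] = 5·(0.1180-0.0858i) + 3·(-2.5000-4.6165i) = -6.9100-14.2785i
Z[4] = 5·(-2.1180-6.5186i) + 3·(-2.5000-1.0898i) = -18.0900-35.8624i

DFT(5x + 3y) = 5·X + 3·Y = [-5, -18.0900+35.8624i, -6.9100+14.2785i, -6.9100-14.2785i, -18.0900-35.8624i]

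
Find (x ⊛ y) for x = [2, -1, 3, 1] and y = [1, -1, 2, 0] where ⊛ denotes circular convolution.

(x ⊛ y)[n] = Σ(m=0 to 3) x[m] · y[(n-m) mod 4]

Computing each output sample:
(x ⊛ y)[0] = 7
(x ⊛ y)[1] = -1
(x ⊛ y)[2] = 8
(x ⊛ y)[3] = -4

x ⊛ y = [7, -1, 8, -4]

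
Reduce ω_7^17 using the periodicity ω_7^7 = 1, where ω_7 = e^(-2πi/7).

Since ω_7^7 = 1, powers reduce modulo 7.
17 mod 7 = 3
So ω_7^17 = ω_7^3 = e^(-2πi·3/7)

ω_7^17 = ω_7^3 = -0.9010-0.4339i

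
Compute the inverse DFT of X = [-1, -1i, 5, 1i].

x[n] = (1/4) Σ(k=0 to 3) X[k] · e^(2πikn/4)

Computing each x[n]:
x[0] = 1
x[1] = -1
x[2] = 1
x[3] = -2

x = [1, -1, 1, -2]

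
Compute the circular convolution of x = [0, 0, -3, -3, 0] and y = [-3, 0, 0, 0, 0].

(x ⊛ y)[n] = Σ(m=0 to 4) x[m] · y[(n-m) mod 5]

Computing each output sample:
(x ⊛ y)[0] = 0
(x ⊛ y)[1] = 0
(x ⊛ y)[2] = 9
(x ⊛ y)[3] = 9
(x ⊛ y)[4] = 0

x ⊛ y = [0, 0, 9, 9, 0]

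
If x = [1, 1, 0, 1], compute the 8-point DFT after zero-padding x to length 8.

Original 4-point DFT: [3, 1, -1, 1]
Zero-padded 8-point DFT provides frequency interpolation.

DFT_8([x, 0, ...]) = [3, 1.0000-1.4142i, 1, 1.0000-1.4142i, -1, 1.0000+1.4142i, 1, 1.0000+1.4142i]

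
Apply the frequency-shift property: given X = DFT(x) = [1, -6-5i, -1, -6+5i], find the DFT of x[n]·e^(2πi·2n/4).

Modulation property: DFT(ω_4^(-2n)·x[n]) = X[(k-2) mod 4], so circularly shift X by 2 positions.

X[k-2] = [-1, -6+5i, 1, -6-5i]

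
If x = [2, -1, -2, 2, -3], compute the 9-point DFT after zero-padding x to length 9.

Original 5-point DFT: [-2, 0.7639+0.4490i, 5.2361-4.9798i, 5.2361+4.9798i, 0.7639-0.4490i]
Zero-padded 9-point DFT provides frequency interpolation.

DFT_9([x, 0, ...]) = [-2, 2.7057+1.9064i, 0.4076+1.4725i, 7.0000+1.7321i, -0.1133-5.6300i, -0.1133+5.6300i, 7.0000-1.7321i, 0.4076-1.4725i, 2.7057-1.9064i]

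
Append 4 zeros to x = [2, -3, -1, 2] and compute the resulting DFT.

Original 4-point DFT: [0, 3+5i, 2, 3-5i]
Zero-padded 8-point DFT provides frequency interpolation.

DFT_8([x, 0, ...]) = [0, -1.5355+1.7071i, 3+5i, 5.5355-0.2929i, 2, 5.5355+0.2929i, 3-5i, -1.5355-1.7071i]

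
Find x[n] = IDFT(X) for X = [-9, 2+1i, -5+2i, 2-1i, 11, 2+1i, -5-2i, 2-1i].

x[n] = (1/8) Σ(k=0 to 7) X[k] · e^(2πikn/8)

Computing each x[n]:
x[0] = 0
x[1] = -3
x[2] = 1
x[3] = -2
x[4] = -2
x[5] = -3
x[6] = 2
x[7] = -2

x = [0, -3, 1, -2, -2, -3, 2, -2]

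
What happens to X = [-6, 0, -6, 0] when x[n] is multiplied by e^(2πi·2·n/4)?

Modulation property: DFT(ω_4^(-2n)·x[n]) = X[(k-2) mod 4], so circularly shift X by 2 positions.

X[k-2] = [-6, 0, -6, 0]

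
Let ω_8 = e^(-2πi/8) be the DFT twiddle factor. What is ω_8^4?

ω_8^4 = e^(-2πi·4/8)
= cos(-2π·4/8) + i·sin(-2π·4/8)
= cos(-8π/8) + i·sin(-8π/8)

ω_8^4 = cos(-8π/8) + i·sin(-8π/8) = -1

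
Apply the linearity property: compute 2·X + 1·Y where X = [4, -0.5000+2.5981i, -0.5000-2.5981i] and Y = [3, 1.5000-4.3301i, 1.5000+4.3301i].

By linearity: DFT(2x + 1y) = 2·DFT(x) + 1·DFT(y)
= 2·[4, -0.5000+2.5981i, -0.5000-2.5981i] + 1·[3, 1.5000-4.3301i, 1.5000+4.3301i]

Computing element-wise:
Z[0] = 2·(4) + 1·(3) = 11
Z[1] = 2·(-0.5000+2.5981i) + 1·(1.5000-4.3301i) = 0.5000+0.8661i
Z[2] = 2·(-0.5000-2.5981i) + 1·(1.5000+4.3301i) = 0.5000-0.8661i

DFT(2x + 1y) = 2·X + 1·Y = [11, 0.5000+0.8661i, 0.5000-0.8661i]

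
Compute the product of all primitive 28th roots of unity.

The primitive 28th roots of unity are ω_28^k for k coprime to 28: k ∈ {1, 3, 5, 9, 11, 13, 15, 17, 19, 23, 25, 27}
Their product equals the constant term of the cyclotomic polynomial Φ_28(x) up to sign.
For n ≥ 3, the product of all primitive nth roots of unity is 1. (For n=1 it is 1; for n=2 it is -1.)

1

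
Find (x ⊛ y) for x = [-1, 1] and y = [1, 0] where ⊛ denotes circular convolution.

(x ⊛ y)[n] = Σ(m=0 to 1) x[m] · y[(n-m) mod 2]

Computing each output sample:
(x ⊛ y)[0] = -1
(x ⊛ y)[1] = 1

x ⊛ y = [-1, 1]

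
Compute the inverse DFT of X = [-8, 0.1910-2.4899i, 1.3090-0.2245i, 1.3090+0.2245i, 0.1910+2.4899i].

x[n] = (1/5) Σ(k=0 to 4) X[k] · e^(2πikn/5)

Computing each x[n]:
x[0] = -1
x[1] = -1
x[2] = -1
x[3] = -2
x[4] = -3

x = [-1, -1, -1, -2, -3]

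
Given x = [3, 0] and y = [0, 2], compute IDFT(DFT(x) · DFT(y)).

(x ⊛ y)[n] = Σ(m=0 to 1) x[m] · y[(n-m) mod 2]

Computing each output sample:
(x ⊛ y)[0] = 0
(x ⊛ y)[1] = 6

x ⊛ y = [0, 6]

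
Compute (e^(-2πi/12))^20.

Since ω_12^12 = 1, powers reduce modulo 12.
20 mod 12 = 8
So ω_12^20 = ω_12^8 = e^(-2πi·8/12)

ω_12^20 = ω_12^8 = -0.5000+0.8660i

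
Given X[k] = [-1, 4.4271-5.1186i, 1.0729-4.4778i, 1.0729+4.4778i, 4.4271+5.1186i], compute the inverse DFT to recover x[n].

x[n] = (1/5) Σ(k=0 to 4) X[k] · e^(2πikn/5)

Computing each x[n]:
x[0] = 2
x[1] = 3
x[2] = -2
x[3] = -1
x[4] = -3

x = [2, 3, -2, -1, -3]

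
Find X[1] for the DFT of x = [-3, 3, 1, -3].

X[1] = Σ(n=0 to 3) x[n] · ω_4^(1n) where ω_4 = e^(-2πi/4)
= (-3)·ω_4^0 + (3)·ω_4^1 + (1)·ω_4^2 + (-3)·ω_4^3

X[1] = -4-6i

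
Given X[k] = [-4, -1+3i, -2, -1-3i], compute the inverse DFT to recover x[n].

x[n] = (1/4) Σ(k=0 to 3) X[k] · e^(2πikn/4)

Computing each x[n]:
x[0] = -2
x[1] = -2
x[2] = -1
x[3] = 1

x = [-2, -2, -1, 1]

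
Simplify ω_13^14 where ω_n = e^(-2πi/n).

Since ω_13^13 = 1, powers reduce modulo 13.
14 mod 13 = 1
So ω_13^14 = ω_13^1 = e^(-2πi·1/13)

ω_13^14 = ω_13^1 = 0.8855-0.4647i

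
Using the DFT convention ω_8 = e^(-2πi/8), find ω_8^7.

ω_8^7 = e^(-2πi·7/8)
= cos(-2π·7/8) + i·sin(-2π·7/8)
= cos(-14π/8) + i·sin(-14π/8)

ω_8^7 = cos(-14π/8) + i·sin(-14π/8) = 0.7071+0.7071i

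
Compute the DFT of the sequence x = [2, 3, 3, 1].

X[k] = Σ(n=0 to 3) x[n] · ω_4^(nk)
where ω_4 = e^(-2πi/4)

Computing each X[k]:
X[0] = 9
X[1] = -1-2i
X[2] = 1
X[3] = -1+2i

X = [9, -1-2i, 1, -1+2i]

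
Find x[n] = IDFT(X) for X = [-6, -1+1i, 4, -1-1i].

x[n] = (1/4) Σ(k=0 to 3) X[k] · e^(2πikn/4)

Computing each x[n]:
x[0] = -1
x[1] = -3
x[2] = 0
x[3] = -2

x = [-1, -3, 0, -2]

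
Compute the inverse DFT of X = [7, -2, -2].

x[n] = (1/3) Σ(k=0 to 2) X[k] · e^(2πikn/3)

Computing each x[n]:
x[0] = 1
x[1] = 3
x[2] = 3

x = [1, 3, 3]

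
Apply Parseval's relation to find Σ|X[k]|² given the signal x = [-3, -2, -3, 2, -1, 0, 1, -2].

Parseval: Σ|x[n]|² = (1/N)Σ|X[k]|², so Σ|X[k]|² = N·Σ|x[n]|² = 8·32.0000

Σ|X[k]|² = N·Σ|x[n]|² = 8·32.0000 = 256.0000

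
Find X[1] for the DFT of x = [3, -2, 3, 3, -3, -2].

X[1] = Σ(n=0 to 5) x[n] · ω_6^(1n) where ω_6 = e^(-2πi/6)
= (3)·ω_6^0 + (-2)·ω_6^1 + (3)·ω_6^2 + (3)·ω_6^3 + (-3)·ω_6^4 + (-2)·ω_6^5

X[1] = -2.0000-5.1962i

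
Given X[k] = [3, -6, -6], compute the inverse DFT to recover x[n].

x[n] = (1/3) Σ(k=0 to 2) X[k] · e^(2πikn/3)

Computing each x[n]:
x[0] = -3
x[1] = 3
x[2] = 3

x = [-3, 3, 3]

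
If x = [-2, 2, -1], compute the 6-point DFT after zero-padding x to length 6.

Original 3-point DFT: [-1, -2.5000-2.5981i, -2.5000+2.5981i]
Zero-padded 6-point DFT provides frequency interpolation.

DFT_6([x, 0, ...]) = [-1, -0.5000-0.8660i, -2.5000-2.5981i, -5, -2.5000+2.5981i, -0.5000+0.8660i]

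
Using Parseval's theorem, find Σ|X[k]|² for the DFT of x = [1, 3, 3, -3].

Parseval: Σ|x[n]|² = (1/N)Σ|X[k]|², so Σ|X[k]|² = N·Σ|x[n]|² = 4·28.0000

Σ|X[k]|² = N·Σ|x[n]|² = 4·28.0000 = 112.0000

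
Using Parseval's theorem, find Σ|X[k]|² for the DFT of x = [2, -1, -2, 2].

Parseval: Σ|x[n]|² = (1/N)Σ|X[k]|², so Σ|X[k]|² = N·Σ|x[n]|² = 4·13.0000

Σ|X[k]|² = N·Σ|x[n]|² = 4·13.0000 = 52.0000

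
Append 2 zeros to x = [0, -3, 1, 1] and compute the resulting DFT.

Original 4-point DFT: [-1, -1+4i, 3, -1-4i]
Zero-padded 6-point DFT provides frequency interpolation.

DFT_6([x, 0, ...]) = [-1, -3.0000+1.7321i, 2.0000+3.4641i, 3, 2.0000-3.4641i, -3.0000-1.7321i]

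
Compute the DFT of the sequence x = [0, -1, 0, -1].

X[k] = Σ(n=0 to 3) x[n] · ω_4^(nk)
where ω_4 = e^(-2πi/4)

Computing each X[k]:
X[0] = -2
X[1] = 0
X[2] = 2
X[3] = 0

X = [-2, 0, 2, 0]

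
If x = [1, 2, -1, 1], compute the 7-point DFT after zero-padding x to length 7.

Original 4-point DFT: [3, 2-1i, -3, 2+1i]
Zero-padded 7-point DFT provides frequency interpolation.

DFT_7([x, 0, ...]) = [3, 1.5685-1.0226i, 2.0794-1.6019i, -1.6479-2.6245i, -1.6479+2.6245i, 2.0794+1.6019i, 1.5685+1.0226i]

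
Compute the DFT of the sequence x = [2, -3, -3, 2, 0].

X[k] = Σ(n=0 to 4) x[n] · ω_5^(nk)
where ω_5 = e^(-2πi/5)

Computing each X[k]:
X[0] = -2
X[1] = 1.8820+5.7921i
X[2] = 4.1180-2.9919i
X[3] = 4.1180+2.9919i
X[4] = 1.8820-5.7921i

X = [-2, 1.8820+5.7921i, 4.1180-2.9919i, 4.1180+2.9919i, 1.8820-5.7921i]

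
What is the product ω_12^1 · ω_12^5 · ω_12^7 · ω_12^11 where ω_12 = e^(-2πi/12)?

The primitive 12th roots of unity are ω_12^k for k coprime to 12: k ∈ {1, 5, 7, 11}
Their product equals the constant term of the cyclotomic polynomial Φ_12(x) up to sign.
For n ≥ 3, the product of all primitive nth roots of unity is 1. (For n=1 it is 1; for n=2 it is -1.)

1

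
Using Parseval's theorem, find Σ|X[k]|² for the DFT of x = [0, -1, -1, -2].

Parseval: Σ|x[n]|² = (1/N)Σ|X[k]|², so Σ|X[k]|² = N·Σ|x[n]|² = 4·6.0000

Σ|X[k]|² = N·Σ|x[n]|² = 4·6.0000 = 24.0000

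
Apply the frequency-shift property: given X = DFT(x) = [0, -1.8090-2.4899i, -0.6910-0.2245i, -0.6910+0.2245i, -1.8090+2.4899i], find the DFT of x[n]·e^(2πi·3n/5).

Modulation property: DFT(ω_5^(-3n)·x[n]) = X[(k-3) mod 5], so circularly shift X by 3 positions.

X[k-3] = [-0.6910-0.2245i, -0.6910+0.2245i, -1.8090+2.4899i, 0, -1.8090-2.4899i]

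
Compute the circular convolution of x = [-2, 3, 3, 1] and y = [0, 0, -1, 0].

(x ⊛ y)[n] = Σ(m=0 to 3) x[m] · y[(n-m) mod 4]

Computing each output sample:
(x ⊛ y)[0] = -3
(x ⊛ y)[1] = -1
(x ⊛ y)[2] = 2
(x ⊛ y)[3] = -3

x ⊛ y = [-3, -1, 2, -3]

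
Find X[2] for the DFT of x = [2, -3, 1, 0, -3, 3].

X[2] = Σ(n=0 to 5) x[n] · ω_6^(2n) where ω_6 = e^(-2πi/6)
= (2)·ω_6^0 + (-3)·ω_6^2 + (1)·ω_6^4 + (0)·ω_6^6 + (-3)·ω_6^8 + (3)·ω_6^10

X[2] = 3.0000+8.6603i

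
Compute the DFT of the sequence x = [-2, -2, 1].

X[k] = Σ(n=0 to 2) x[n] · ω_3^(nk)
where ω_3 = e^(-2πi/3)

Computing each X[k]:
X[0] = -3
X[1] = -1.5000+2.5981i
X[2] = -1.5000-2.5981i

X = [-3, -1.5000+2.5981i, -1.5000-2.5981i]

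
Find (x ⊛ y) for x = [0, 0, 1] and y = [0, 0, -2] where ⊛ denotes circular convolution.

(x ⊛ y)[n] = Σ(m=0 to 2) x[m] · y[(n-m) mod 3]

Computing each output sample:
(x ⊛ y)[0] = 0
(x ⊛ y)[1] = -2
(x ⊛ y)[2] = 0

x ⊛ y = [0, -2, 0]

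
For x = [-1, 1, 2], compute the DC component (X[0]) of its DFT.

X[0] = Σ(n=0 to 2) x[n] · ω_3^0 = Σ x[n]
= (-1) + (1) + (2)

X[0] = 2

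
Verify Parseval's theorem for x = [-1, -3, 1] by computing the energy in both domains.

Time domain:
Σ|x[n]|² = |-1|² + |-3|² + |1|² = 11.0000

Frequency domain:
(1/3)Σ|X[k]|² = (1/3)(|-3|² + |3.4641i|² + |-3.4641i|²) = (1/3)·33.0000 = 11.0000

Both sides agree, confirming Parseval's theorem.

Σ|x[n]|² = (1/N)Σ|X[k]|² = 11.0000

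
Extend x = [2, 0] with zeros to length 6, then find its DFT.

Original 2-point DFT: [2, 2]
Zero-padded 6-point DFT provides frequency interpolation.

DFT_6([x, 0, ...]) = [2, 2, 2, 2, 2, 2]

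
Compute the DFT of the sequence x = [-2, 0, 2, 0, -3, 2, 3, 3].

X[k] = Σ(n=0 to 7) x[n] · ω_8^(nk)
where ω_8 = e^(-2πi/8)

Computing each X[k]:
X[0] = 5
X[1] = 1.7071+4.5355i
X[2] = -10+1i
X[3] = 0.2929+2.5355i
X[4] = -5
X[5] = 0.2929-2.5355i
X[6] = -10-1i
X[7] = 1.7071-4.5355i

X = [5, 1.7071+4.5355i, -10+1i, 0.2929+2.5355i, -5, 0.2929-2.5355i, -10-1i, 1.7071-4.5355i]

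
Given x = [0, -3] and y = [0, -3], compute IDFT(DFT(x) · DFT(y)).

(x ⊛ y)[n] = Σ(m=0 to 1) x[m] · y[(n-m) mod 2]

Computing each output sample:
(x ⊛ y)[0] = 9
(x ⊛ y)[1] = 0

x ⊛ y = [9, 0]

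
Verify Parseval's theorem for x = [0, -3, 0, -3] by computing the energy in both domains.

Time domain:
Σ|x[n]|² = |0|² + |-3|² + |0|² + |-3|² = 18.0000

Frequency domain:
(1/4)Σ|X[k]|² = (1/4)(|-6|² + |0|² + |6|² + |0|²) = (1/4)·72.0000 = 18.0000

Both sides agree, confirming Parseval's theorem.

Σ|x[n]|² = (1/N)Σ|X[k]|² = 18.0000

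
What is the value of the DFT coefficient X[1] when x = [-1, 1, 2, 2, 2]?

X[1] = Σ(n=0 to 4) x[n] · ω_5^(1n) where ω_5 = e^(-2πi/5)
= (-1)·ω_5^0 + (1)·ω_5^1 + (2)·ω_5^2 + (2)·ω_5^3 + (2)·ω_5^4

X[1] = -3.3090+0.9511i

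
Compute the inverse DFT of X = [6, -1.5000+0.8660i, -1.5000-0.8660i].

x[n] = (1/3) Σ(k=0 to 2) X[k] · e^(2πikn/3)

Computing each x[n]:
x[0] = 1
x[1] = 2
x[2] = 3

x = [1, 2, 3]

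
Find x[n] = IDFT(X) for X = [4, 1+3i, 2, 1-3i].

x[n] = (1/4) Σ(k=0 to 3) X[k] · e^(2πikn/4)

Computing each x[n]:
x[0] = 2
x[1] = -1
x[2] = 1
x[3] = 2

x = [2, -1, 1, 2]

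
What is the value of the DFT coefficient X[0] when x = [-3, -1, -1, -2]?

X[0] = Σ(n=0 to 3) x[n] · ω_4^0 = Σ x[n]
= (-3) + (-1) + (-1) + (-2)

X[0] = -7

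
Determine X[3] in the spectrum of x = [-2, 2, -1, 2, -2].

X[3] = Σ(n=0 to 4) x[n] · ω_5^(3n) where ω_5 = e^(-2πi/5)
= (-2)·ω_5^0 + (2)·ω_5^3 + (-1)·ω_5^6 + (2)·ω_5^9 + (-2)·ω_5^12

X[3] = -1.6910+5.2043i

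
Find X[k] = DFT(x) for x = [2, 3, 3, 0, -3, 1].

X[k] = Σ(n=0 to 5) x[n] · ω_6^(nk)
where ω_6 = e^(-2πi/6)

Computing each X[k]:
X[0] = 6
X[1] = 4.0000-6.9282i
X[2] = 3.4641i
X[3] = -2
X[4] = -3.4641i
X[5] = 4.0000+6.9282i

X = [6, 4.0000-6.9282i, 3.4641i, -2, -3.4641i, 4.0000+6.9282i]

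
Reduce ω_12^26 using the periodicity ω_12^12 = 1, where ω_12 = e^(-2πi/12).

Since ω_12^12 = 1, powers reduce modulo 12.
26 mod 12 = 2
So ω_12^26 = ω_12^2 = e^(-2πi·2/12)

ω_12^26 = ω_12^2 = 0.5000-0.8660i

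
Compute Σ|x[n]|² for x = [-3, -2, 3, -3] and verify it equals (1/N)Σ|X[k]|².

Time domain:
Σ|x[n]|² = |-3|² + |-2|² + |3|² + |-3|² = 31.0000

Frequency domain:
(1/4)Σ|X[k]|² = (1/4)(|-5|² + |-6-1i|² + |5|² + |-6+1i|²) = (1/4)·124.0000 = 31.0000

Both sides agree, confirming Parseval's theorem.

Σ|x[n]|² = (1/N)Σ|X[k]|² = 31.0000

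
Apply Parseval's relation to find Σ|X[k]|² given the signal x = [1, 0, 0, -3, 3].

Parseval: Σ|x[n]|² = (1/N)Σ|X[k]|², so Σ|X[k]|² = N·Σ|x[n]|² = 5·19.0000

Σ|X[k]|² = N·Σ|x[n]|² = 5·19.0000 = 95.0000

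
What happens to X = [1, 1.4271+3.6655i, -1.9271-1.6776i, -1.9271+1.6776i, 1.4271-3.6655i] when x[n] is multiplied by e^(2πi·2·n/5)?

Modulation property: DFT(ω_5^(-2n)·x[n]) = X[(k-2) mod 5], so circularly shift X by 2 positions.

X[k-2] = [-1.9271+1.6776i, 1.4271-3.6655i, 1, 1.4271+3.6655i, -1.9271-1.6776i]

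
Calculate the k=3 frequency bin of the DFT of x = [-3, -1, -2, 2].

X[3] = Σ(n=0 to 3) x[n] · ω_4^(3n) where ω_4 = e^(-2πi/4)
= (-3)·ω_4^0 + (-1)·ω_4^3 + (-2)·ω_4^6 + (2)·ω_4^9

X[3] = -1-3i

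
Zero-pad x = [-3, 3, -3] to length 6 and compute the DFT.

Original 3-point DFT: [-3, -3.0000-5.1962i, -3.0000+5.1962i]
Zero-padded 6-point DFT provides frequency interpolation.

DFT_6([x, 0, ...]) = [-3, 0, -3.0000-5.1962i, -9, -3.0000+5.1962i, 0]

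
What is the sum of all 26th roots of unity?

Sum of all nth roots of unity equals 0 for n > 1 (geometric series with r ≠ 1).

0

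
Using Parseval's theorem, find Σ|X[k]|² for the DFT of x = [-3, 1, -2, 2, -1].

Parseval: Σ|x[n]|² = (1/N)Σ|X[k]|², so Σ|X[k]|² = N·Σ|x[n]|² = 5·19.0000

Σ|X[k]|² = N·Σ|x[n]|² = 5·19.0000 = 95.0000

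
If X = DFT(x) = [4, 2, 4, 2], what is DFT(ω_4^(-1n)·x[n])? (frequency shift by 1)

Modulation property: DFT(ω_4^(-1n)·x[n]) = X[(k-1) mod 4], so circularly shift X by 1 positions.

X[k-1] = [2, 4, 2, 4]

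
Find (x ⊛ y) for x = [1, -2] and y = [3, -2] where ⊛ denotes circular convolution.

(x ⊛ y)[n] = Σ(m=0 to 1) x[m] · y[(n-m) mod 2]

Computing each output sample:
(x ⊛ y)[0] = 7
(x ⊛ y)[1] = -8

x ⊛ y = [7, -8]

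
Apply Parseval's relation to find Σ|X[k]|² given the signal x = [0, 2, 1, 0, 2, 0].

Parseval: Σ|x[n]|² = (1/N)Σ|X[k]|², so Σ|X[k]|² = N·Σ|x[n]|² = 6·9.0000

Σ|X[k]|² = N·Σ|x[n]|² = 6·9.0000 = 54.0000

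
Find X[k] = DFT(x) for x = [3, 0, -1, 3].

X[k] = Σ(n=0 to 3) x[n] · ω_4^(nk)
where ω_4 = e^(-2πi/4)

Computing each X[k]:
X[0] = 5
X[1] = 4+3i
X[2] = -1
X[3] = 4-3i

X = [5, 4+3i, -1, 4-3i]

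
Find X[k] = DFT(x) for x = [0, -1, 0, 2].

X[k] = Σ(n=0 to 3) x[n] · ω_4^(nk)
where ω_4 = e^(-2πi/4)

Computing each X[k]:
X[0] = 1
X[1] = 3i
X[2] = -1
X[3] = -3i

X = [1, 3i, -1, -3i]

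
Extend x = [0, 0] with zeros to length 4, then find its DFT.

Original 2-point DFT: [0, 0]
Zero-padded 4-point DFT provides frequency interpolation.

DFT_4([x, 0, ...]) = [0, 0, 0, 0]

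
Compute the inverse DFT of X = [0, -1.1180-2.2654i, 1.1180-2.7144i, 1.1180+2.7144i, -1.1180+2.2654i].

x[n] = (1/5) Σ(k=0 to 4) X[k] · e^(2πikn/5)

Computing each x[n]:
x[0] = 0
x[1] = 1
x[2] = 0
x[3] = 1
x[4] = -2

x = [0, 1, 0, 1, -2]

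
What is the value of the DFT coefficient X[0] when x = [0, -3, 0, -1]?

X[0] = Σ(n=0 to 3) x[n] · ω_4^0 = Σ x[n]
= (0) + (-3) + (0) + (-1)

X[0] = -4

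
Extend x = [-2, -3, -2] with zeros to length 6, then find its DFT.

Original 3-point DFT: [-7, 0.5000+0.8660i, 0.5000-0.8660i]
Zero-padded 6-point DFT provides frequency interpolation.

DFT_6([x, 0, ...]) = [-7, -2.5000+4.3301i, 0.5000+0.8660i, -1, 0.5000-0.8660i, -2.5000-4.3301i]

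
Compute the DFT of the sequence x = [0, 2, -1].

X[k] = Σ(n=0 to 2) x[n] · ω_3^(nk)
where ω_3 = e^(-2πi/3)

Computing each X[k]:
X[0] = 1
X[1] = -0.5000-2.5981i
X[2] = -0.5000+2.5981i

X = [1, -0.5000-2.5981i, -0.5000+2.5981i]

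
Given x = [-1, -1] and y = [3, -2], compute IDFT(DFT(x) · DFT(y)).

(x ⊛ y)[n] = Σ(m=0 to 1) x[m] · y[(n-m) mod 2]

Computing each output sample:
(x ⊛ y)[0] = -1
(x ⊛ y)[1] = -1

x ⊛ y = [-1, -1]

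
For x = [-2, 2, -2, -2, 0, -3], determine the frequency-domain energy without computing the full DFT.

Parseval: Σ|x[n]|² = (1/N)Σ|X[k]|², so Σ|X[k]|² = N·Σ|x[n]|² = 6·25.0000

Σ|X[k]|² = N·Σ|x[n]|² = 6·25.0000 = 150.0000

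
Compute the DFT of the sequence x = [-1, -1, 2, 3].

X[k] = Σ(n=0 to 3) x[n] · ω_4^(nk)
where ω_4 = e^(-2πi/4)

Computing each X[k]:
X[0] = 3
X[1] = -3+4i
X[2] = -1
X[3] = -3-4i

X = [3, -3+4i, -1, -3-4i]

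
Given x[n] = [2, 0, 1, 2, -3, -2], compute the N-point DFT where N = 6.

X[k] = Σ(n=0 to 5) x[n] · ω_6^(nk)
where ω_6 = e^(-2πi/6)

Computing each X[k]:
X[0] = 0
X[1] = -5.1962i
X[2] = 6.0000+1.7321i
X[3] = 0
X[4] = 6.0000-1.7321i
X[5] = 5.1962i

X = [0, -5.1962i, 6.0000+1.7321i, 0, 6.0000-1.7321i, 5.1962i]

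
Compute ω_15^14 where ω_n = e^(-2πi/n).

ω_15^14 = e^(-2πi·14/15)
= cos(-2π·14/15) + i·sin(-2π·14/15)
= cos(-28π/15) + i·sin(-28π/15)

ω_15^14 = cos(-28π/15) + i·sin(-28π/15) = 0.9135+0.4067i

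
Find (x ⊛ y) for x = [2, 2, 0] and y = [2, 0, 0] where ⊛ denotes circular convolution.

(x ⊛ y)[n] = Σ(m=0 to 2) x[m] · y[(n-m) mod 3]

Computing each output sample:
(x ⊛ y)[0] = 4
(x ⊛ y)[1] = 4
(x ⊛ y)[2] = 0

x ⊛ y = [4, 4, 0]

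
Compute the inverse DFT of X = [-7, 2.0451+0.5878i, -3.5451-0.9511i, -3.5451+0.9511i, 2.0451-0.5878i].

x[n] = (1/5) Σ(k=0 to 4) X[k] · e^(2πikn/5)

Computing each x[n]:
x[0] = -2
x[1] = 0
x[2] = -3
x[3] = -2
x[4] = 0

x = [-2, 0, -3, -2, 0]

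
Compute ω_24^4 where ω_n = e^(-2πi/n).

ω_24^4 = e^(-2πi·4/24)
= cos(-2π·4/24) + i·sin(-2π·4/24)
= cos(-8π/24) + i·sin(-8π/24)

ω_24^4 = cos(-8π/24) + i·sin(-8π/24) = 0.5000-0.8660i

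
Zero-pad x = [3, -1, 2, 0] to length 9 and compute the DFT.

Original 4-point DFT: [4, 1+1i, 6, 1-1i]
Zero-padded 9-point DFT provides frequency interpolation.

DFT_9([x, 0, ...]) = [4, 2.5813-1.3268i, 0.9470+0.3008i, 2.5000+2.5981i, 5.4718+1.6276i, 5.4718-1.6276i, 2.5000-2.5981i, 0.9470-0.3008i, 2.5813+1.3268i]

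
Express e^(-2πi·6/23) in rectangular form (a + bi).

ω_23^6 = e^(-2πi·6/23)
= cos(-2π·6/23) + i·sin(-2π·6/23)
= cos(-12π/23) + i·sin(-12π/23)

ω_23^6 = cos(-12π/23) + i·sin(-12π/23) = -0.0682-0.9977i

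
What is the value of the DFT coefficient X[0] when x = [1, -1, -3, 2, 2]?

X[0] = Σ(n=0 to 4) x[n] · ω_5^0 = Σ x[n]
= (1) + (-1) + (-3) + (2) + (2)

X[0] = 1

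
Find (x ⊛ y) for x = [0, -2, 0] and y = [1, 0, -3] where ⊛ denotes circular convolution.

(x ⊛ y)[n] = Σ(m=0 to 2) x[m] · y[(n-m) mod 3]

Computing each output sample:
(x ⊛ y)[0] = 6
(x ⊛ y)[1] = -2
(x ⊛ y)[2] = 0

x ⊛ y = [6, -2, 0]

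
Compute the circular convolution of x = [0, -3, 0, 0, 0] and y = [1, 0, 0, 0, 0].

(x ⊛ y)[n] = Σ(m=0 to 4) x[m] · y[(n-m) mod 5]

Computing each output sample:
(x ⊛ y)[0] = 0
(x ⊛ y)[1] = -3
(x ⊛ y)[2] = 0
(x ⊛ y)[3] = 0
(x ⊛ y)[4] = 0

x ⊛ y = [0, -3, 0, 0, 0]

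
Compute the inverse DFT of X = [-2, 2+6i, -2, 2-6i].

x[n] = (1/4) Σ(k=0 to 3) X[k] · e^(2πikn/4)

Computing each x[n]:
x[0] = 0
x[1] = -3
x[2] = -2
x[3] = 3

x = [0, -3, -2, 3]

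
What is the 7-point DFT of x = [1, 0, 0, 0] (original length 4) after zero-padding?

Original 4-point DFT: [1, 1, 1, 1]
Zero-padded 7-point DFT provides frequency interpolation.

DFT_7([x, 0, ...]) = [1, 1, 1, 1, 1, 1, 1]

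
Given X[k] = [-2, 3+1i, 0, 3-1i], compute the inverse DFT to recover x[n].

x[n] = (1/4) Σ(k=0 to 3) X[k] · e^(2πikn/4)

Computing each x[n]:
x[0] = 1
x[1] = -1
x[2] = -2
x[3] = 0

x = [1, -1, -2, 0]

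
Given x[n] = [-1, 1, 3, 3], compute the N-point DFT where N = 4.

X[k] = Σ(n=0 to 3) x[n] · ω_4^(nk)
where ω_4 = e^(-2πi/4)

Computing each X[k]:
X[0] = 6
X[1] = -4+2i
X[2] = -2
X[3] = -4-2i

X = [6, -4+2i, -2, -4-2i]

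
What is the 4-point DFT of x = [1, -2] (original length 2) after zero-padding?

Original 2-point DFT: [-1, 3]
Zero-padded 4-point DFT provides frequency interpolation.

DFT_4([x, 0, ...]) = [-1, 1+2i, 3, 1-2i]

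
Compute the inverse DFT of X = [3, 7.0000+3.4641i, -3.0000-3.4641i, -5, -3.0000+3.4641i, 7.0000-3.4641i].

x[n] = (1/6) Σ(k=0 to 5) X[k] · e^(2πikn/6)

Computing each x[n]:
x[0] = 1
x[1] = 3
x[2] = -3
x[3] = -2
x[4] = 1
x[5] = 3

x = [1, 3, -3, -2, 1, 3]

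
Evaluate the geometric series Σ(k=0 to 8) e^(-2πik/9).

Sum of all nth roots of unity equals 0 for n > 1 (geometric series with r ≠ 1).

0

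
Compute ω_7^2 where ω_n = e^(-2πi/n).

ω_7^2 = e^(-2πi·2/7)
= cos(-2π·2/7) + i·sin(-2π·2/7)
= cos(-4π/7) + i·sin(-4π/7)

ω_7^2 = cos(-4π/7) + i·sin(-4π/7) = -0.2225-0.9749i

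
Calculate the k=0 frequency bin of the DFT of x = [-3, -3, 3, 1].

X[0] = Σ(n=0 to 3) x[n] · ω_4^0 = Σ x[n]
= (-3) + (-3) + (3) + (1)

X[0] = -2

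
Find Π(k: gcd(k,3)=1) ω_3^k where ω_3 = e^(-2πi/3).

The primitive 3rd roots of unity are ω_3^k for k coprime to 3: k ∈ {1, 2}
Their product equals the constant term of the cyclotomic polynomial Φ_3(x) up to sign.
For n ≥ 3, the product of all primitive nth roots of unity is 1. (For n=1 it is 1; for n=2 it is -1.)

1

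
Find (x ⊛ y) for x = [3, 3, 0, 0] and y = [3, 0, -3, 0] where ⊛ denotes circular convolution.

(x ⊛ y)[n] = Σ(m=0 to 3) x[m] · y[(n-m) mod 4]

Computing each output sample:
(x ⊛ y)[0] = 9
(x ⊛ y)[1] = 9
(x ⊛ y)[2] = -9
(x ⊛ y)[3] = -9

x ⊛ y = [9, 9, -9, -9]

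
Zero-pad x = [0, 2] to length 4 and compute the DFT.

Original 2-point DFT: [2, -2]
Zero-padded 4-point DFT provides frequency interpolation.

DFT_4([x, 0, ...]) = [2, -2i, -2, 2i]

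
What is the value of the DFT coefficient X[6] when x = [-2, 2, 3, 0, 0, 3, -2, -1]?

X[6] = Σ(n=0 to 7) x[n] · ω_8^(6n) where ω_8 = e^(-2πi/8)
= (-2)·ω_8^0 + (2)·ω_8^6 + (3)·ω_8^12 + (0)·ω_8^18 + (0)·ω_8^24 + (3)·ω_8^30 + (-2)·ω_8^36 + (-1)·ω_8^42

X[6] = -3+6i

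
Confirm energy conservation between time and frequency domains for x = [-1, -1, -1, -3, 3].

Time domain:
Σ|x[n]|² = |-1|² + |-1|² + |-1|² + |-3|² + |3|² = 21.0000

Frequency domain:
(1/5)Σ|X[k]|² = (1/5)(|-3|² + |2.8541+2.6287i|² + |-3.8541+4.2533i|² + |-3.8541-4.2533i|² + |2.8541-2.6287i|²) = (1/5)·105.0000 = 21.0000

Both sides agree, confirming Parseval's theorem.

Σ|x[n]|² = (1/N)Σ|X[k]|² = 21.0000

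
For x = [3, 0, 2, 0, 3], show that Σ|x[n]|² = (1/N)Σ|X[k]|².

Time domain:
Σ|x[n]|² = |3|² + |0|² + |2|² + |0|² + |3|² = 22.0000

Frequency domain:
(1/5)Σ|X[k]|² = (1/5)(|8|² + |2.3090+1.6776i|² + |1.1910+3.6655i|² + |1.1910-3.6655i|² + |2.3090-1.6776i|²) = (1/5)·110.0000 = 22.0000

Both sides agree, confirming Parseval's theorem.

Σ|x[n]|² = (1/N)Σ|X[k]|² = 22.0000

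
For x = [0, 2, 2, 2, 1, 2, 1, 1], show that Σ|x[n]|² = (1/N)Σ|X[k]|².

Time domain:
Σ|x[n]|² = |0|² + |2|² + |2|² + |2|² + |1|² + |2|² + |1|² + |1|² = 19.0000

Frequency domain:
(1/8)Σ|X[k]|² = (1/8)(|11|² + |-1.7071-1.7071i|² + |-2-1i|² + |-0.2929+0.2929i|² + |-3|² + |-0.2929-0.2929i|² + |-2+1i|² + |-1.7071+1.7071i|²) = (1/8)·152.0000 = 19.0000

Both sides agree, confirming Parseval's theorem.

Σ|x[n]|² = (1/N)Σ|X[k]|² = 19.0000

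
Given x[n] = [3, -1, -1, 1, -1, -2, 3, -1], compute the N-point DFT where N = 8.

X[k] = Σ(n=0 to 7) x[n] · ω_8^(nk)
where ω_8 = e^(-2πi/8)

Computing each X[k]:
X[0] = 1
X[1] = 3.2929+1.8787i
X[2] = 3i
X[3] = 4.7071-6.1213i
X[4] = 7
X[5] = 4.7071+6.1213i
X[6] = -3i
X[7] = 3.2929-1.8787i

X = [1, 3.2929+1.8787i, 3i, 4.7071-6.1213i, 7, 4.7071+6.1213i, -3i, 3.2929-1.8787i]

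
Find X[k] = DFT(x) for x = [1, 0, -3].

X[k] = Σ(n=0 to 2) x[n] · ω_3^(nk)
where ω_3 = e^(-2πi/3)

Computing each X[k]:
X[0] = -2
X[1] = 2.5000-2.5981i
X[2] = 2.5000+2.5981i

X = [-2, 2.5000-2.5981i, 2.5000+2.5981i]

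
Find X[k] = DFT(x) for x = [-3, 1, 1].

X[k] = Σ(n=0 to 2) x[n] · ω_3^(nk)
where ω_3 = e^(-2πi/3)

Computing each X[k]:
X[0] = -1
X[1] = -4
X[2] = -4

X = [-1, -4, -4]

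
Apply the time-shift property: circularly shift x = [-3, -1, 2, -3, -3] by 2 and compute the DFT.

Time shift by 2: X_shifted[k] = ω_5^(2k) · X[k]
Shifted x = [-3, -3, -3, -1, 2]

DFT(x[n-2]) = [-8, -0.0729+5.9309i, -3.4271+1.0368i, -3.4271-1.0368i, -0.0729-5.9309i]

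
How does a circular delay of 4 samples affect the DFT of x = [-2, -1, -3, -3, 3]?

Time shift by 4: X_shifted[k] = ω_5^(4k) · X[k]
Shifted x = [-1, -3, -3, 3, -2]

DFT(x[n-4]) = [-6, -2.5451+4.4778i, 3.0451-5.1186i, 3.0451+5.1186i, -2.5451-4.4778i]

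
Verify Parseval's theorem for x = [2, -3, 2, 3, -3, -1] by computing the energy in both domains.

Time domain:
Σ|x[n]|² = |2|² + |-3|² + |2|² + |3|² + |-3|² + |-1|² = 36.0000

Frequency domain:
(1/6)Σ|X[k]|² = (1/6)(|0|² + |-2.5000-2.5981i|² + |7.5000+6.0622i|² + |2|² + |7.5000-6.0622i|² + |-2.5000+2.5981i|²) = (1/6)·216.0000 = 36.0000

Both sides agree, confirming Parseval's theorem.

Σ|x[n]|² = (1/N)Σ|X[k]|² = 36.0000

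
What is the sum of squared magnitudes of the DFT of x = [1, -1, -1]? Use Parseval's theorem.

Parseval: Σ|x[n]|² = (1/N)Σ|X[k]|², so Σ|X[k]|² = N·Σ|x[n]|² = 3·3.0000

Σ|X[k]|² = N·Σ|x[n]|² = 3·3.0000 = 9.0000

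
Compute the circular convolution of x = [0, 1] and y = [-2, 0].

(x ⊛ y)[n] = Σ(m=0 to 1) x[m] · y[(n-m) mod 2]

Computing each output sample:
(x ⊛ y)[0] = 0
(x ⊛ y)[1] = -2

x ⊛ y = [0, -2]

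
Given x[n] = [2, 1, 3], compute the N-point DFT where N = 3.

X[k] = Σ(n=0 to 2) x[n] · ω_3^(nk)
where ω_3 = e^(-2πi/3)

Computing each X[k]:
X[0] = 6
X[1] = 1.7321i
X[2] = -1.7321i

X = [6, 1.7321i, -1.7321i]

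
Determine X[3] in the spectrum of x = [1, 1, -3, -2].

X[3] = Σ(n=0 to 3) x[n] · ω_4^(3n) where ω_4 = e^(-2πi/4)
= (1)·ω_4^0 + (1)·ω_4^3 + (-3)·ω_4^6 + (-2)·ω_4^9

X[3] = 4+3i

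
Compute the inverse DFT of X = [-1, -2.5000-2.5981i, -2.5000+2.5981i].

x[n] = (1/3) Σ(k=0 to 2) X[k] · e^(2πikn/3)

Computing each x[n]:
x[0] = -2
x[1] = 2
x[2] = -1

x = [-2, 2, -1]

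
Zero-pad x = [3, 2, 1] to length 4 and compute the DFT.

Original 3-point DFT: [6, 1.5000-0.8660i, 1.5000+0.8660i]
Zero-padded 4-point DFT provides frequency interpolation.

DFT_4([x, 0, ...]) = [6, 2-2i, 2, 2+2i]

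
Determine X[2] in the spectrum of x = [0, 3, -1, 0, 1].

X[2] = Σ(n=0 to 4) x[n] · ω_5^(2n) where ω_5 = e^(-2πi/5)
= (0)·ω_5^0 + (3)·ω_5^2 + (-1)·ω_5^4 + (0)·ω_5^6 + (1)·ω_5^8

X[2] = -3.5451-2.1266i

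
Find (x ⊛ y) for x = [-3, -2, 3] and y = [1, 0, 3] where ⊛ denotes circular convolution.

(x ⊛ y)[n] = Σ(m=0 to 2) x[m] · y[(n-m) mod 3]

Computing each output sample:
(x ⊛ y)[0] = -9
(x ⊛ y)[1] = 7
(x ⊛ y)[2] = -6

x ⊛ y = [-9, 7, -6]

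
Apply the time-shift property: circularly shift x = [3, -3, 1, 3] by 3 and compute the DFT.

Time shift by 3: X_shifted[k] = ω_4^(3k) · X[k]
Shifted x = [-3, 1, 3, 3]

DFT(x[n-3]) = [4, -6+2i, -4, -6-2i]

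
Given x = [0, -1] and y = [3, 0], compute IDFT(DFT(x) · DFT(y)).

(x ⊛ y)[n] = Σ(m=0 to 1) x[m] · y[(n-m) mod 2]

Computing each output sample:
(x ⊛ y)[0] = 0
(x ⊛ y)[1] = -3

x ⊛ y = [0, -3]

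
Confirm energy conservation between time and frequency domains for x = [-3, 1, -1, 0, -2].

Time domain:
Σ|x[n]|² = |-3|² + |1|² + |-1|² + |0|² + |-2|² = 15.0000

Frequency domain:
(1/5)Σ|X[k]|² = (1/5)(|-5|² + |-2.5000-2.2654i|² + |-2.5000-2.7144i|² + |-2.5000+2.7144i|² + |-2.5000+2.2654i|²) = (1/5)·75.0000 = 15.0000

Both sides agree, confirming Parseval's theorem.

Σ|x[n]|² = (1/N)Σ|X[k]|² = 15.0000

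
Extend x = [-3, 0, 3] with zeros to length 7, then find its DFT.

Original 3-point DFT: [0, -4.5000+2.5981i, -4.5000-2.5981i]
Zero-padded 7-point DFT provides frequency interpolation.

DFT_7([x, 0, ...]) = [0, -3.6676-2.9248i, -5.7029+1.3017i, -1.1295+2.3455i, -1.1295-2.3455i, -5.7029-1.3017i, -3.6676+2.9248i]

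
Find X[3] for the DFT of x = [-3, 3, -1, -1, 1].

X[3] = Σ(n=0 to 4) x[n] · ω_5^(3n) where ω_5 = e^(-2πi/5)
= (-3)·ω_5^0 + (3)·ω_5^3 + (-1)·ω_5^6 + (-1)·ω_5^9 + (1)·ω_5^12

X[3] = -6.8541+1.1756i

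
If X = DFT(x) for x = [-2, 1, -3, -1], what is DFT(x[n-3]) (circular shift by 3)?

Time shift by 3: X_shifted[k] = ω_4^(3k) · X[k]
Shifted x = [1, -3, -1, -2]

DFT(x[n-3]) = [-5, 2+1i, 5, 2-1i]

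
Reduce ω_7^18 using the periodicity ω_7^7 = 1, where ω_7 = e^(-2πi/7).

Since ω_7^7 = 1, powers reduce modulo 7.
18 mod 7 = 4
So ω_7^18 = ω_7^4 = e^(-2πi·4/7)

ω_7^18 = ω_7^4 = -0.9010+0.4339i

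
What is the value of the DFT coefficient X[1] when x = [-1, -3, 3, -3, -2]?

X[1] = Σ(n=0 to 4) x[n] · ω_5^(1n) where ω_5 = e^(-2πi/5)
= (-1)·ω_5^0 + (-3)·ω_5^1 + (3)·ω_5^2 + (-3)·ω_5^3 + (-2)·ω_5^4

X[1] = -2.5451-2.5757i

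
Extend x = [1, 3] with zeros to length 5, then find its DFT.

Original 2-point DFT: [4, -2]
Zero-padded 5-point DFT provides frequency interpolation.

DFT_5([x, 0, ...]) = [4, 1.9271-2.8532i, -1.4271-1.7634i, -1.4271+1.7634i, 1.9271+2.8532i]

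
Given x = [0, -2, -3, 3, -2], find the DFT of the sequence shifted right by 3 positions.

Time shift by 3: X_shifted[k] = ω_5^(3k) · X[k]
Shifted x = [-3, 3, -2, 0, -2]

DFT(x[n-3]) = [-4, -1.0729-3.5797i, -4.4271-4.8410i, -4.4271+4.8410i, -1.0729+3.5797i]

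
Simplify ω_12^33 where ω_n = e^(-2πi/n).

Since ω_12^12 = 1, powers reduce modulo 12.
33 mod 12 = 9
So ω_12^33 = ω_12^9 = e^(-2πi·9/12)

ω_12^33 = ω_12^9 = 1i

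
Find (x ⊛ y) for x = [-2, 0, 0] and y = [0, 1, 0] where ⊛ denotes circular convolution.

(x ⊛ y)[n] = Σ(m=0 to 2) x[m] · y[(n-m) mod 3]

Computing each output sample:
(x ⊛ y)[0] = 0
(x ⊛ y)[1] = -2
(x ⊛ y)[2] = 0

x ⊛ y = [0, -2, 0]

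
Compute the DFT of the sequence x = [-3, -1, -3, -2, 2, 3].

X[k] = Σ(n=0 to 5) x[n] · ω_6^(nk)
where ω_6 = e^(-2πi/6)

Computing each X[k]:
X[0] = -4
X[1] = 0.5000+7.7942i
X[2] = -5.5000-0.8660i
X[3] = -4
X[4] = -5.5000+0.8660i
X[5] = 0.5000-7.7942i

X = [-4, 0.5000+7.7942i, -5.5000-0.8660i, -4, -5.5000+0.8660i, 0.5000-7.7942i]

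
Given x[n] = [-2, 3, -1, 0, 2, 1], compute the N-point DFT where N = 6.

X[k] = Σ(n=0 to 5) x[n] · ω_6^(nk)
where ω_6 = e^(-2πi/6)

Computing each X[k]:
X[0] = 3
X[1] = -0.5000+0.8660i
X[2] = -4.5000-4.3301i
X[3] = -5
X[4] = -4.5000+4.3301i
X[5] = -0.5000-0.8660i

X = [3, -0.5000+0.8660i, -4.5000-4.3301i, -5, -4.5000+4.3301i, -0.5000-0.8660i]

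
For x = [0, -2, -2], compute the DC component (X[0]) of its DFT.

X[0] = Σ(n=0 to 2) x[n] · ω_3^0 = Σ x[n]
= (0) + (-2) + (-2)

X[0] = -4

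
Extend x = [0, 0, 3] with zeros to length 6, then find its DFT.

Original 3-point DFT: [3, -1.5000+2.5981i, -1.5000-2.5981i]
Zero-padded 6-point DFT provides frequency interpolation.

DFT_6([x, 0, ...]) = [3, -1.5000-2.5981i, -1.5000+2.5981i, 3, -1.5000-2.5981i, -1.5000+2.5981i]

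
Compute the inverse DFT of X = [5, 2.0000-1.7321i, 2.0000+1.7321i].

x[n] = (1/3) Σ(k=0 to 2) X[k] · e^(2πikn/3)

Computing each x[n]:
x[0] = 3
x[1] = 2
x[2] = 0

x = [3, 2, 0]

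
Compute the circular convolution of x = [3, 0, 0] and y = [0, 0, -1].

(x ⊛ y)[n] = Σ(m=0 to 2) x[m] · y[(n-m) mod 3]

Computing each output sample:
(x ⊛ y)[0] = 0
(x ⊛ y)[1] = 0
(x ⊛ y)[2] = -3

x ⊛ y = [0, 0, -3]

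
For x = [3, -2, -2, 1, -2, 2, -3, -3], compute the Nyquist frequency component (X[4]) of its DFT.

X[4] = Σ(n=0 to 7) x[n] · ω_8^(4n) where ω_8 = e^(-2πi/8)
= (3)·ω_8^0 + (-2)·ω_8^4 + (-2)·ω_8^8 + (1)·ω_8^12 + (-2)·ω_8^16 + (2)·ω_8^20 + (-3)·ω_8^24 + (-3)·ω_8^28

X[4] = -2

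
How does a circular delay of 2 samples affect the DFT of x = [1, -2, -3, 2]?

Time shift by 2: X_shifted[k] = ω_4^(2k) · X[k]
Shifted x = [-3, 2, 1, -2]

DFT(x[n-2]) = [-2, -4-4i, -2, -4+4i]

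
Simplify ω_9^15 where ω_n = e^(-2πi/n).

Since ω_9^9 = 1, powers reduce modulo 9.
15 mod 9 = 6
So ω_9^15 = ω_9^6 = e^(-2πi·6/9)

ω_9^15 = ω_9^6 = -0.5000+0.8660i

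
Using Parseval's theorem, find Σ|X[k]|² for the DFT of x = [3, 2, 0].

Parseval: Σ|x[n]|² = (1/N)Σ|X[k]|², so Σ|X[k]|² = N·Σ|x[n]|² = 3·13.0000

Σ|X[k]|² = N·Σ|x[n]|² = 3·13.0000 = 39.0000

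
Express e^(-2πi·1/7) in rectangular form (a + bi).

ω_7^1 = e^(-2πi·1/7)
= cos(-2π·1/7) + i·sin(-2π·1/7)
= cos(-2π/7) + i·sin(-2π/7)

ω_7^1 = cos(-2π/7) + i·sin(-2π/7) = 0.6235-0.7818i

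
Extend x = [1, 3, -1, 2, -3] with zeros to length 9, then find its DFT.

Original 5-point DFT: [2, 0.1910-3.9430i, 1.3090-6.3799i, 1.3090+6.3799i, 0.1910+3.9430i]
Zero-padded 9-point DFT provides frequency interpolation.

DFT_9([x, 0, ...]) = [2, 4.9436-1.6495i, -0.8375-2.8087i, 3.5000-0.8660i, -4.1061-6.3553i, -4.1061+6.3553i, 3.5000+0.8660i, -0.8375+2.8087i, 4.9436+1.6495i]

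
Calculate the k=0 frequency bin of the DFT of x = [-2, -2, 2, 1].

X[0] = Σ(n=0 to 3) x[n] · ω_4^0 = Σ x[n]
= (-2) + (-2) + (2) + (1)

X[0] = -1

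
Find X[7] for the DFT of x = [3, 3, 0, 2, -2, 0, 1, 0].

X[7] = Σ(n=0 to 7) x[n] · ω_8^(7n) where ω_8 = e^(-2πi/8)
= (3)·ω_8^0 + (3)·ω_8^7 + (0)·ω_8^14 + (2)·ω_8^21 + (-2)·ω_8^28 + (0)·ω_8^35 + (1)·ω_8^42 + (0)·ω_8^49

X[7] = 5.7071+2.5355i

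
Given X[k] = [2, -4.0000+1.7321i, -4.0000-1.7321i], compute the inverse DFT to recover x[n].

x[n] = (1/3) Σ(k=0 to 2) X[k] · e^(2πikn/3)

Computing each x[n]:
x[0] = -2
x[1] = 1
x[2] = 3

x = [-2, 1, 3]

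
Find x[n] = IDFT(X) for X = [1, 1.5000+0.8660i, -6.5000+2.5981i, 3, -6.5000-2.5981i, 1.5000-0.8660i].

x[n] = (1/6) Σ(k=0 to 5) X[k] · e^(2πikn/6)

Computing each x[n]:
x[0] = -1
x[1] = 0
x[2] = 2
x[3] = -3
x[4] = 1
x[5] = 2

x = [-1, 0, 2, -3, 1, 2]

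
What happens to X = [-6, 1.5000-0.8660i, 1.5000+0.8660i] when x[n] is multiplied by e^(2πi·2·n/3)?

Modulation property: DFT(ω_3^(-2n)·x[n]) = X[(k-2) mod 3], so circularly shift X by 2 positions.

X[k-2] = [1.5000-0.8660i, 1.5000+0.8660i, -6]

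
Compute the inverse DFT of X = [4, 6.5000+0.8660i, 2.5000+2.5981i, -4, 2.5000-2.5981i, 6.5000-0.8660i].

x[n] = (1/6) Σ(k=0 to 5) X[k] · e^(2πikn/6)

Computing each x[n]:
x[0] = 3
x[1] = 1
x[2] = -1
x[3] = 0
x[4] = -2
x[5] = 3

x = [3, 1, -1, 0, -2, 3]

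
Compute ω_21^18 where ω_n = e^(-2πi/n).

ω_21^18 = e^(-2πi·18/21)
= cos(-2π·18/21) + i·sin(-2π·18/21)
= cos(-36π/21) + i·sin(-36π/21)

ω_21^18 = cos(-36π/21) + i·sin(-36π/21) = 0.6235+0.7818i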